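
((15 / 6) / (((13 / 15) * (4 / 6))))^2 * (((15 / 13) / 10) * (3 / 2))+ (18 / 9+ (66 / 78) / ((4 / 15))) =1183001 / 140608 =8.41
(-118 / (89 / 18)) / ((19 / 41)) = -87084 / 1691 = -51.50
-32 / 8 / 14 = -2 / 7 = -0.29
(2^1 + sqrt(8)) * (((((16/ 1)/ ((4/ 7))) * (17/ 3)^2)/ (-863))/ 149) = -16184 * sqrt(2)/ 1157283-16184/ 1157283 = -0.03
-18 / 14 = -9 / 7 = -1.29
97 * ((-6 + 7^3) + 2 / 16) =261609 / 8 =32701.12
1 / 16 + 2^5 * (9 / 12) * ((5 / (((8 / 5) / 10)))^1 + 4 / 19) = 229555 / 304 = 755.12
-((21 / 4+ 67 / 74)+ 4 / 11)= -10613 / 1628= -6.52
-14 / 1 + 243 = 229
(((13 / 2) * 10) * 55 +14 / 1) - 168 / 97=347965 / 97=3587.27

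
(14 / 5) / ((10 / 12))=3.36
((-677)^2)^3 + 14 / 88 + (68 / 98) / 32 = 830310939657851373895 / 8624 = 96279097826745289.18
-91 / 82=-1.11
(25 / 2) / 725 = 1 / 58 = 0.02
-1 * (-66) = 66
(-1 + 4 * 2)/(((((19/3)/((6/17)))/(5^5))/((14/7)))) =787500/323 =2438.08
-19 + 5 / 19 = -356 / 19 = -18.74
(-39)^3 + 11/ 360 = -21354829/ 360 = -59318.97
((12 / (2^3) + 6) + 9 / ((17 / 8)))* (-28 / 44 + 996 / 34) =2138241 / 6358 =336.31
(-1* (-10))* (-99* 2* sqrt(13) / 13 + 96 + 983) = 10790 - 1980* sqrt(13) / 13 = 10240.85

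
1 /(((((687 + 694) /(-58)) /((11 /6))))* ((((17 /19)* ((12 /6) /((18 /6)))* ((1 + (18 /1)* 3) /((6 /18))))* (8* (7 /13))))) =-0.00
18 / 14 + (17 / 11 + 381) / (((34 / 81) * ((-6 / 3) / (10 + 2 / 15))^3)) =-19395505209 / 163625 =-118536.32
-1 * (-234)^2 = -54756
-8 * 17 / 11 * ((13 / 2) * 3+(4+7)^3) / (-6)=91834 / 33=2782.85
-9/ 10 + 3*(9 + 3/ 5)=279/ 10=27.90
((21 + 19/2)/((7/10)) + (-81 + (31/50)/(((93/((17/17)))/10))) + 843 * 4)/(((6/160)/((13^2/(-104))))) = -9103562/63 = -144500.98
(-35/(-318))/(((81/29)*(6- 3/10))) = 5075/734103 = 0.01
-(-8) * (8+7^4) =19272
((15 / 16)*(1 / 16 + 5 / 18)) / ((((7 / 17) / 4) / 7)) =4165 / 192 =21.69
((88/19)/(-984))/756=-11/1766772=-0.00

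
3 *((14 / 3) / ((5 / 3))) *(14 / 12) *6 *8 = 2352 / 5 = 470.40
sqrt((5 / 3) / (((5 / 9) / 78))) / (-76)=-3*sqrt(26) / 76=-0.20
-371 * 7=-2597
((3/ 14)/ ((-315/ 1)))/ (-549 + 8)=1/ 795270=0.00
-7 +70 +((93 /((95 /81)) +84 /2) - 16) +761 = 88283 /95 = 929.29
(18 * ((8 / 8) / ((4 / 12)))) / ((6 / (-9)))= -81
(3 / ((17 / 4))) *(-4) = -48 / 17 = -2.82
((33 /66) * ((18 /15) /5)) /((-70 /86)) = -129 /875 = -0.15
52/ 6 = 26/ 3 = 8.67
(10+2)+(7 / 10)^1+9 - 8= 137 / 10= 13.70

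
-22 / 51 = -0.43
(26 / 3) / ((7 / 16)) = 416 / 21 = 19.81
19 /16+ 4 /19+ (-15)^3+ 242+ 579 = -775991 /304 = -2552.60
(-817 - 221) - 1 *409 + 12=-1435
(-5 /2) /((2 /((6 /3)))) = -5 /2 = -2.50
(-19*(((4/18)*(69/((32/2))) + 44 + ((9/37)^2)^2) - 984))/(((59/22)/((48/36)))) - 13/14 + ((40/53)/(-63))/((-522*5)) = 1709411478879211447/192728450586042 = 8869.53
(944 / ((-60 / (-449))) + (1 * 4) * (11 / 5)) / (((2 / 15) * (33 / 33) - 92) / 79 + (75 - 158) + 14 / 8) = -33526336 / 390637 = -85.82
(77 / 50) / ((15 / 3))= 77 / 250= 0.31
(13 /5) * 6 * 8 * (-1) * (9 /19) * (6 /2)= -16848 /95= -177.35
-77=-77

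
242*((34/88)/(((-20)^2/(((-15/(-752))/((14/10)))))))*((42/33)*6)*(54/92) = 4131/276736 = 0.01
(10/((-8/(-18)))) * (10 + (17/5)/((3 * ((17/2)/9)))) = 252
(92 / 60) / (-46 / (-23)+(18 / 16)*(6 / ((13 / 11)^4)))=2627612 / 9356925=0.28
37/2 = 18.50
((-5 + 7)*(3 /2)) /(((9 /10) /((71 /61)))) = 710 /183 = 3.88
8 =8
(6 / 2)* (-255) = -765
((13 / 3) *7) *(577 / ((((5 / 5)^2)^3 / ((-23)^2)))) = 27776203 / 3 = 9258734.33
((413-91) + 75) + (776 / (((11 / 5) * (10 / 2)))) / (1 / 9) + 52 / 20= 56898 / 55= 1034.51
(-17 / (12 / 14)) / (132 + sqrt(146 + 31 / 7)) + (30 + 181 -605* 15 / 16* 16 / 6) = -314778397 / 241830 + 119* sqrt(91) / 80610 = -1301.64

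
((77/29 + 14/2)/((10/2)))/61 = 56/1769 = 0.03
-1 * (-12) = 12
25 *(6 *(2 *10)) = 3000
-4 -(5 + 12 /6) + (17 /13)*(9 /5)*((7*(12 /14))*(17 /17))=203 /65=3.12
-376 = -376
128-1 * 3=125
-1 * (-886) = 886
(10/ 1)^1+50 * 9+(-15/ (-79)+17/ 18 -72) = 553349/ 1422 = 389.13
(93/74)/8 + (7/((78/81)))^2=5302425/100048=53.00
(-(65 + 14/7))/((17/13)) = -871/17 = -51.24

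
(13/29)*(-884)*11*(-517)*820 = 53591103280/29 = 1847969078.62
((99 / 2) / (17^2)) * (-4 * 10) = -1980 / 289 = -6.85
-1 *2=-2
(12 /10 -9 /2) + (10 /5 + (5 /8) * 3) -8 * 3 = -937 /40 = -23.42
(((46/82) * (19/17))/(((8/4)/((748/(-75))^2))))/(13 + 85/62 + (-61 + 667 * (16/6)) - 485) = 445858864/17831079375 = 0.03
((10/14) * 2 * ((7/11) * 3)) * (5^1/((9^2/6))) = 100/99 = 1.01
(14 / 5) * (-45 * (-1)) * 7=882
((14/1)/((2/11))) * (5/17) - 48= -431/17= -25.35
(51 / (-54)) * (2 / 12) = -17 / 108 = -0.16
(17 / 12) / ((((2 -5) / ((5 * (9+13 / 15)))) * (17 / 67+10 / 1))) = -42143 / 18549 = -2.27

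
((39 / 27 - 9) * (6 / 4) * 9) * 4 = -408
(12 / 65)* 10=24 / 13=1.85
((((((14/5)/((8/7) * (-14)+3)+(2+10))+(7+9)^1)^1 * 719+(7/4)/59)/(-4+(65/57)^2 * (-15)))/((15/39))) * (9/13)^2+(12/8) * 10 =-26501944588257/25383174700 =-1044.08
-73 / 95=-0.77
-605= -605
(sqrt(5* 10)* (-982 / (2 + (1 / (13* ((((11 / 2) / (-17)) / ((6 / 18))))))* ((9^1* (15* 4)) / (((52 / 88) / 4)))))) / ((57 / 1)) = 414895* sqrt(2) / 1385727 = 0.42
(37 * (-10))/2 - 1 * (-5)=-180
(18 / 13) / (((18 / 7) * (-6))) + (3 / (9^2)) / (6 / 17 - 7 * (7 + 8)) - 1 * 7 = -8854525 / 1248858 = -7.09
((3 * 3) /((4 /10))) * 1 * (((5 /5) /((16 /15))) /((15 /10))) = 225 /16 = 14.06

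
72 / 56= 9 / 7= 1.29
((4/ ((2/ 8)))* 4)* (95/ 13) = 6080/ 13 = 467.69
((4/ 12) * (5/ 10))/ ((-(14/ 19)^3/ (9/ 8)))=-0.47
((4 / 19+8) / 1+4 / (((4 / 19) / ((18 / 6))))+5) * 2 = 2668 / 19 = 140.42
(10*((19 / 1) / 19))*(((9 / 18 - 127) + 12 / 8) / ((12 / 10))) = -1041.67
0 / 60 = 0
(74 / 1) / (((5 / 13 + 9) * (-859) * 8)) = -481 / 419192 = -0.00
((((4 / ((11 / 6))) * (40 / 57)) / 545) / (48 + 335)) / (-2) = -32 / 8725123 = -0.00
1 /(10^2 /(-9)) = -9 /100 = -0.09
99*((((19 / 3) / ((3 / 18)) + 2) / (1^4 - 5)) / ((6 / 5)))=-825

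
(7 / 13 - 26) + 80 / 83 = -26433 / 1079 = -24.50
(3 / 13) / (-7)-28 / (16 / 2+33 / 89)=-229007 / 67795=-3.38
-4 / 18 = -2 / 9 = -0.22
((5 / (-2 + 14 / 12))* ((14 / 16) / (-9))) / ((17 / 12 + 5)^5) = 20736 / 386683451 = 0.00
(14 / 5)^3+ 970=123994 / 125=991.95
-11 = -11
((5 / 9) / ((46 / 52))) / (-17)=-130 / 3519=-0.04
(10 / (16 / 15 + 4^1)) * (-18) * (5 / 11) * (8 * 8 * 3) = -648000 / 209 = -3100.48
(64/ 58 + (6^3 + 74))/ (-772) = -4221/ 11194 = -0.38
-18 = -18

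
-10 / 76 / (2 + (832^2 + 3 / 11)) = -55 / 289350582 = -0.00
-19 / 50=-0.38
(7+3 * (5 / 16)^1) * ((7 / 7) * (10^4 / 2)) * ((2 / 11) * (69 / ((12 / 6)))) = 5476875 / 22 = 248948.86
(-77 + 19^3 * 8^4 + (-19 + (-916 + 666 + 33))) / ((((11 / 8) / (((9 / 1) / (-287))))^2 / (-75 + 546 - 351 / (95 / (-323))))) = 1212016735640448 / 49833245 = 24321449.18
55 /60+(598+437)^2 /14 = 6427427 /84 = 76516.99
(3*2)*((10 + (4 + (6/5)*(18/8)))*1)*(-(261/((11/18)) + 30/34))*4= -160382124/935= -171531.68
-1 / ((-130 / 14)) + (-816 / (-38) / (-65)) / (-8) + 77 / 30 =20123 / 7410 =2.72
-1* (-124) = 124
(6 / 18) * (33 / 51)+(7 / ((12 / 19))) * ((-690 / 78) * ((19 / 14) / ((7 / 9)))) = -6343787 / 37128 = -170.86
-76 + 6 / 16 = -605 / 8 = -75.62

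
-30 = -30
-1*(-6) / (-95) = -6 / 95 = -0.06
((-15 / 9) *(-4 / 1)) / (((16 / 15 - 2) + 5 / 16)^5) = -5308416000000 / 73439775749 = -72.28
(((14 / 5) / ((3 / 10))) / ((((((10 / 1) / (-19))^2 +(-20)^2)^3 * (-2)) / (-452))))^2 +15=19202637214768065175860609680641 / 1280175814225549072265625000000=15.00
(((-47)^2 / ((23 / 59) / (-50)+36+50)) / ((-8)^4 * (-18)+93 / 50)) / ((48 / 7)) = -570198125 / 11221575610068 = -0.00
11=11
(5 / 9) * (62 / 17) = 310 / 153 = 2.03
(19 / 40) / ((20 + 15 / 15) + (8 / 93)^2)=164331 / 7267720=0.02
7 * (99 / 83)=693 / 83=8.35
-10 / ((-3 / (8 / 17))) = 80 / 51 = 1.57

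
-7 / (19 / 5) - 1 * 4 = -5.84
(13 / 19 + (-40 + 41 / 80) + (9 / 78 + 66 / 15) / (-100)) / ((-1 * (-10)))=-19191131 / 4940000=-3.88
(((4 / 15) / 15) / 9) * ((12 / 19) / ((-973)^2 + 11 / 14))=0.00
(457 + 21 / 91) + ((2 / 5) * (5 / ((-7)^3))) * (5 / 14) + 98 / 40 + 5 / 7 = 287404917 / 624260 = 460.39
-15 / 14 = -1.07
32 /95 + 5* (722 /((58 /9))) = 1544203 /2755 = 560.51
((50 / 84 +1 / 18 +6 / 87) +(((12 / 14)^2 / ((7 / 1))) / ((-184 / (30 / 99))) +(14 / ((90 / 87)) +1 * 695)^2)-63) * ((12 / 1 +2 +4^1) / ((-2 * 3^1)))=-94741573653673 / 62914775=-1505871.61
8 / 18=4 / 9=0.44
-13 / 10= -1.30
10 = 10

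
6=6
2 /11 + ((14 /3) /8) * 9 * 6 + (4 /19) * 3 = 13507 /418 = 32.31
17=17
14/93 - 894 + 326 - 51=-57553/93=-618.85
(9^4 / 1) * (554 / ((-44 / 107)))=-194461479 / 22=-8839158.14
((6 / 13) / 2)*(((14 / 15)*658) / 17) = 9212 / 1105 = 8.34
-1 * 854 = -854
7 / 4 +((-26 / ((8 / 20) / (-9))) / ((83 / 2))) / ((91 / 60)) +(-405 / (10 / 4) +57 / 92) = -4017883 / 26726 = -150.34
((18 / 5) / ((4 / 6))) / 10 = 27 / 50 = 0.54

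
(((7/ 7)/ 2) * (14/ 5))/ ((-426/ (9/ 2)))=-21/ 1420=-0.01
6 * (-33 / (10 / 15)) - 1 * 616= -913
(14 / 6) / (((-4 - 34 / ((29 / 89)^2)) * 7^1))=-841 / 818034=-0.00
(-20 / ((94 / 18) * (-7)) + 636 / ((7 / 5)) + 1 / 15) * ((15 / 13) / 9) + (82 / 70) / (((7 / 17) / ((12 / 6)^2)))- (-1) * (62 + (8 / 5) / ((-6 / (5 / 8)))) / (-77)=2042080489 / 29639610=68.90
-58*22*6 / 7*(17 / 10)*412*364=-1394188224 / 5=-278837644.80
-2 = -2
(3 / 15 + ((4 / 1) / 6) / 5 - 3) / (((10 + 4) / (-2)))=8 / 21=0.38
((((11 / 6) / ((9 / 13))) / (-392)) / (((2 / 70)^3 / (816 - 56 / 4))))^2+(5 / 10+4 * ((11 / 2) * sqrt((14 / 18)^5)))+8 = 1078 * sqrt(7) / 243+2517543169162201 / 46656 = 53959687279.45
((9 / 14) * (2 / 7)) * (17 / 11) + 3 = 1770 / 539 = 3.28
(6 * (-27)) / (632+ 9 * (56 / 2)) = -0.18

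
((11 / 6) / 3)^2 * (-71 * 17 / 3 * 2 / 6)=-146047 / 2916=-50.08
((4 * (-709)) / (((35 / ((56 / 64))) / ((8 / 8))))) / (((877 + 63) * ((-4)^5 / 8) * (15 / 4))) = 709 / 4512000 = 0.00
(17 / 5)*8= 27.20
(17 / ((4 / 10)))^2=7225 / 4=1806.25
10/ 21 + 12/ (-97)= 718/ 2037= 0.35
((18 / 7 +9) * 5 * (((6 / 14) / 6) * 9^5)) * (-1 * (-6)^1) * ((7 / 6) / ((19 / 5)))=119574225 / 266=449527.16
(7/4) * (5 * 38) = 332.50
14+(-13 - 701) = -700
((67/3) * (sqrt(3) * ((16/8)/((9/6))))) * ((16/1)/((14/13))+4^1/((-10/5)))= 2680 * sqrt(3)/7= 663.13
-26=-26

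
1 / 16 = 0.06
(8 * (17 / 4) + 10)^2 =1936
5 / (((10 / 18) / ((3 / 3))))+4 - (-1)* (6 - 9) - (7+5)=-2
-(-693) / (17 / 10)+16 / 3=412.98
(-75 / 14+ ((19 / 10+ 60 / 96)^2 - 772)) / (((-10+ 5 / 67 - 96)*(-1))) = -578544531 / 79486400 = -7.28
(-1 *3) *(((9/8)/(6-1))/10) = -27/400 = -0.07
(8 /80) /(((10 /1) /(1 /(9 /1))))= 1 /900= 0.00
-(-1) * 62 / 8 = 31 / 4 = 7.75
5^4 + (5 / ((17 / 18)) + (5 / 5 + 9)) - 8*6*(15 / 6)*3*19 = -105395 / 17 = -6199.71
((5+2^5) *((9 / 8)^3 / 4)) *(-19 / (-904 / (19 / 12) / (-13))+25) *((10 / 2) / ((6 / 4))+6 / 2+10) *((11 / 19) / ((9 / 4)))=47834541909 / 35176448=1359.85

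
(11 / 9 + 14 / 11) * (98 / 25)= 24206 / 2475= 9.78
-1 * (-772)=772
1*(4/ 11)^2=16/ 121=0.13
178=178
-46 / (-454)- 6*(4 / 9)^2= -6643 / 6129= -1.08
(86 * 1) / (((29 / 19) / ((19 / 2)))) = 15523 / 29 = 535.28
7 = 7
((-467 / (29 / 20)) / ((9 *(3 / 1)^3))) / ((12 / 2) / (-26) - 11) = 60710 / 514431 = 0.12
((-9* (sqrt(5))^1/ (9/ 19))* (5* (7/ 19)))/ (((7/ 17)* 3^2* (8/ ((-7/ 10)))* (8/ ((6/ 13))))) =119* sqrt(5)/ 2496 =0.11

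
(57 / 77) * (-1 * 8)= -456 / 77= -5.92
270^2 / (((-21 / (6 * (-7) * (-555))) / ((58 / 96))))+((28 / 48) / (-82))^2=-47336643971951 / 968256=-48888562.50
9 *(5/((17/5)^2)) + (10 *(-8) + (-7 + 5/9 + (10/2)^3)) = 110408/2601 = 42.45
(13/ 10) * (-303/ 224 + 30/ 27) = -6331/ 20160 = -0.31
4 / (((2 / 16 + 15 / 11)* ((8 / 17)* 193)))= 748 / 25283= 0.03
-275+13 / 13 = -274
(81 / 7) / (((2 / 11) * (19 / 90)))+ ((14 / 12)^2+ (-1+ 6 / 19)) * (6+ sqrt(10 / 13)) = 463 * sqrt(130) / 8892+ 243811 / 798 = 306.12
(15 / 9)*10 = 50 / 3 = 16.67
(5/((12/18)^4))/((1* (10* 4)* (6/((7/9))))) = 21/256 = 0.08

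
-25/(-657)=25/657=0.04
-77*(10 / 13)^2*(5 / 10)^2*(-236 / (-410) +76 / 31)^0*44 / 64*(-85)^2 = -152989375 / 2704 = -56578.91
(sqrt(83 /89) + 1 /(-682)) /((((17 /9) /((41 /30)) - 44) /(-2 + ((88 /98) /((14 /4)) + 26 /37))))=-406146 /11342720851 + 812292 * sqrt(7387) /2960416879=0.02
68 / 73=0.93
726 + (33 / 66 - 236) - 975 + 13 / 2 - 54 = -532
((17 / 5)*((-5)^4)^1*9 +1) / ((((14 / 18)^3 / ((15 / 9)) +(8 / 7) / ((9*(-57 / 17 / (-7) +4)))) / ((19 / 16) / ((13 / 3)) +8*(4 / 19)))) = 3686711359455 / 30579208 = 120562.68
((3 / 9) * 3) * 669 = 669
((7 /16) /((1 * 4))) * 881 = 6167 /64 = 96.36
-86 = -86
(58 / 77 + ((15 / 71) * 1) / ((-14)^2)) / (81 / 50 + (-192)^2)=2886725 / 141081041178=0.00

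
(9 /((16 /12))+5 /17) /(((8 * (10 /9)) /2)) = 4311 /2720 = 1.58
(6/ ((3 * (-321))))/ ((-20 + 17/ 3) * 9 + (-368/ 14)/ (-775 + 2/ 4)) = 21686/ 448879659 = 0.00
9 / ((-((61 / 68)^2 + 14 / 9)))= -374544 / 98225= -3.81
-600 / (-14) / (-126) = -50 / 147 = -0.34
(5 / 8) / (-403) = -5 / 3224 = -0.00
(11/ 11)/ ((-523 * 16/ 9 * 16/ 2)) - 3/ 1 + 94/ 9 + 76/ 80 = 25287691/ 3012480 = 8.39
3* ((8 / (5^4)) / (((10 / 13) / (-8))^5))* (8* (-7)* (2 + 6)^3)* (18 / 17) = 4709322722377728 / 33203125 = 141833719.64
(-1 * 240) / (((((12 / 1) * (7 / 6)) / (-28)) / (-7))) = -3360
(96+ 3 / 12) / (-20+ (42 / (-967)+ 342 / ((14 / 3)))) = 2606065 / 1441588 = 1.81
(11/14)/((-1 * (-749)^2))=-11/7854014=-0.00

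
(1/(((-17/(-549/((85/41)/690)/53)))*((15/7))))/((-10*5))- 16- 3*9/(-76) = -2551909249/145511500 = -17.54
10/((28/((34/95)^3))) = 19652/1200325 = 0.02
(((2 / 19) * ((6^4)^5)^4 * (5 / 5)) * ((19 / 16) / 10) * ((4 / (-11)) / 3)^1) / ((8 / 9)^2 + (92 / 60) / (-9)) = -1206156894160615118087169221703705138040928967760811766199615488 / 2761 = -436855086621012357148558200000000000000000000000000000000000.00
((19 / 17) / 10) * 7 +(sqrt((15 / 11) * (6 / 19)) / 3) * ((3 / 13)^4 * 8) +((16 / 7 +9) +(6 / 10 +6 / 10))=648 * sqrt(2090) / 5969249 +15789 / 1190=13.27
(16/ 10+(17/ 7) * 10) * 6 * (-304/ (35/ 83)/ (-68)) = 34290288/ 20825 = 1646.59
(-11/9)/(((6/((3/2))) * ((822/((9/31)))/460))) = -1265/25482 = -0.05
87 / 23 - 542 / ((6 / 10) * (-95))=17425 / 1311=13.29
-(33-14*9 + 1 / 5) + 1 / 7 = 92.94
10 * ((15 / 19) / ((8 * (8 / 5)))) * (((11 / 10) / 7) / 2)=825 / 17024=0.05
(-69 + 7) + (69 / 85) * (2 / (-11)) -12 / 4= -65.15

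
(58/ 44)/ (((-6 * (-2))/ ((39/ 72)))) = 0.06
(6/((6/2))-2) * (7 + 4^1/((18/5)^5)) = 0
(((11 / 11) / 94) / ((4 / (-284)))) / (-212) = 71 / 19928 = 0.00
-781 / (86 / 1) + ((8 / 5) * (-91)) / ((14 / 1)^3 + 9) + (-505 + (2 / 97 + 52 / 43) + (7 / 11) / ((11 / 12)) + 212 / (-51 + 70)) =-132272143506729 / 263988721370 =-501.05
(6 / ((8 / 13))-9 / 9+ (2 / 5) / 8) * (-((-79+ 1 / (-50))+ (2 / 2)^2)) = 85822 / 125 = 686.58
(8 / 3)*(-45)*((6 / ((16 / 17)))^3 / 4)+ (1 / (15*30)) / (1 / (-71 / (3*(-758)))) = -509031626581 / 65491200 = -7772.52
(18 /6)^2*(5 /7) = 45 /7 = 6.43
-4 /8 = -1 /2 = -0.50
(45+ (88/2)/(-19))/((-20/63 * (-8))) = 51093/3040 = 16.81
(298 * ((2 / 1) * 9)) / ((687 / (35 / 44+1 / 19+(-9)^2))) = 30585975 / 47861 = 639.06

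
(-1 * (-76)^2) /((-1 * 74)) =2888 /37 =78.05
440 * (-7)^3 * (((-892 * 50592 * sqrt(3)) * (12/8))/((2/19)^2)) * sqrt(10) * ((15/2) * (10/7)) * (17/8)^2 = 44608031724044250 * sqrt(30) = 244328252211651010.06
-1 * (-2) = 2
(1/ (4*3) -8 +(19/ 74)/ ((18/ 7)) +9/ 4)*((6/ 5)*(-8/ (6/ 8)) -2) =1483/ 18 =82.39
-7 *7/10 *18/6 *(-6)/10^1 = 441/50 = 8.82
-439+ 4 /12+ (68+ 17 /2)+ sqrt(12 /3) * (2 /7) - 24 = -16195 /42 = -385.60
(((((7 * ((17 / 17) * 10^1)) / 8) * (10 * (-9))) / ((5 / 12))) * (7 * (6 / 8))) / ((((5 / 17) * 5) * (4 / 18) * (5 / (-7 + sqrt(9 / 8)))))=4250799 / 100 -1821771 * sqrt(2) / 400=36067.06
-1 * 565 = -565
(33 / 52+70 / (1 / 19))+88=73769 / 52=1418.63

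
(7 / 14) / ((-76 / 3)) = -3 / 152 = -0.02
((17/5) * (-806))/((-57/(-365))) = -1000246/57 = -17548.18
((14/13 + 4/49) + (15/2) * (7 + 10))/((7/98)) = 163911/91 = 1801.22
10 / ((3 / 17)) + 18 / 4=367 / 6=61.17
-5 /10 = -1 /2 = -0.50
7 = 7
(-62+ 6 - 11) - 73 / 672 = -45097 / 672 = -67.11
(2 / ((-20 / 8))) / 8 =-1 / 10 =-0.10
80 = 80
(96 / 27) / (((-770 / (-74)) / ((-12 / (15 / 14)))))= -9472 / 2475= -3.83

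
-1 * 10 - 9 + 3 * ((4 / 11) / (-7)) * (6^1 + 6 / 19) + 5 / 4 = -109633 / 5852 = -18.73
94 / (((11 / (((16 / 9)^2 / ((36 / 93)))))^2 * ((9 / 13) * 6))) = 2405052416 / 192913083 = 12.47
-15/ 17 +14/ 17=-1/ 17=-0.06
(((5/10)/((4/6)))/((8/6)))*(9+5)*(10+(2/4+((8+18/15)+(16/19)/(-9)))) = 234689/1520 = 154.40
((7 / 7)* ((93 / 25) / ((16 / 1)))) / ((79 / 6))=279 / 15800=0.02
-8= -8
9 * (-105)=-945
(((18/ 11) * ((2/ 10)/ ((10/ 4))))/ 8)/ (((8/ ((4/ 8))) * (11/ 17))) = 153/ 96800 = 0.00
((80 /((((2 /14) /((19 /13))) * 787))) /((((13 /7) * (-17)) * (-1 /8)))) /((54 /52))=1191680 /4696029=0.25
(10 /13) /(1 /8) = 80 /13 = 6.15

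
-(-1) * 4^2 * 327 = 5232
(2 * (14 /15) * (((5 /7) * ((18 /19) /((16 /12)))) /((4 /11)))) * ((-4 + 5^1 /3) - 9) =-561 /19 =-29.53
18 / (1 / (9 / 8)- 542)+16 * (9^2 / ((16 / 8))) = 1577799 / 2435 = 647.97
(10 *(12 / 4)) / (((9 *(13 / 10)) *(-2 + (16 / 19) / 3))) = -950 / 637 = -1.49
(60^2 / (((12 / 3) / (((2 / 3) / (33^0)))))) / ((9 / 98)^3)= 774643.62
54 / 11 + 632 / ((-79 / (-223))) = 19678 / 11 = 1788.91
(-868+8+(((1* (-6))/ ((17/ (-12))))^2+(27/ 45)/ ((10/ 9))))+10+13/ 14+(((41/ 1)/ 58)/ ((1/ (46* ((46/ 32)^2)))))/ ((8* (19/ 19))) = -2469667008559/ 3003750400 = -822.19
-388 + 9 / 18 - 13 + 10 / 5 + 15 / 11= -8737 / 22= -397.14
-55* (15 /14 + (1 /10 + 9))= -3916 /7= -559.43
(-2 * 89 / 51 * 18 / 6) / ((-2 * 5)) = 89 / 85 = 1.05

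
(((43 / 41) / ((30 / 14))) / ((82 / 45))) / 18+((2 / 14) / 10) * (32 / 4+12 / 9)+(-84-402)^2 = 23822743513 / 100860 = 236196.15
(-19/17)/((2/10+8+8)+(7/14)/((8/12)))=-0.07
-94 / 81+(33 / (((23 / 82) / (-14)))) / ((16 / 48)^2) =-27619598 / 1863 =-14825.33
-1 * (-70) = 70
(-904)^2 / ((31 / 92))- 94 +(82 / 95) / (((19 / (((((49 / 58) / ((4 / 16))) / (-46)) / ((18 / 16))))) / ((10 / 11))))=2425192.19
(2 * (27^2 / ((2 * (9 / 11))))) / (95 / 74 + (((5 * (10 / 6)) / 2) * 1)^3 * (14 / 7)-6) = 6.37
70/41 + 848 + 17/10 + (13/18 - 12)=1550039/1845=840.13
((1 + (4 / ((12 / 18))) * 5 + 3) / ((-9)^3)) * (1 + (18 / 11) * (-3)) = 1462 / 8019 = 0.18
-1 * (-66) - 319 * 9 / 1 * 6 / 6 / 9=-253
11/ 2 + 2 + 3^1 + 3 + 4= 35/ 2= 17.50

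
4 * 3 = 12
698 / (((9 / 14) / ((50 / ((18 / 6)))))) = 488600 / 27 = 18096.30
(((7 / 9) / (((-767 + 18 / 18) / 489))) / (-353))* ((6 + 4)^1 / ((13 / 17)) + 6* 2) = 185983 / 5272761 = 0.04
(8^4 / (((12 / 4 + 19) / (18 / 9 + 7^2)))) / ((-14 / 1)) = -52224 / 77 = -678.23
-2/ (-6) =1/ 3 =0.33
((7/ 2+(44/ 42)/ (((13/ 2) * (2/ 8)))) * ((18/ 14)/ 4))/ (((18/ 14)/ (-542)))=-613273/ 1092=-561.61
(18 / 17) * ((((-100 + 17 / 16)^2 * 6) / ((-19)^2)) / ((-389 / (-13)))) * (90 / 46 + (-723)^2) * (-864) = -2600011148.56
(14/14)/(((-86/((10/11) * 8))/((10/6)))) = -200/1419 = -0.14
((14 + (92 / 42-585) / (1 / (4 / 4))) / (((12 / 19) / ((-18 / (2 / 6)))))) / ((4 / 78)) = 26553735 / 28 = 948347.68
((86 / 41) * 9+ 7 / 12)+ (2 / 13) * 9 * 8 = 195323 / 6396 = 30.54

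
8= 8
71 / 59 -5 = -224 / 59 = -3.80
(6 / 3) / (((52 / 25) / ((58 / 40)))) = 145 / 104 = 1.39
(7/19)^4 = 2401/130321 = 0.02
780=780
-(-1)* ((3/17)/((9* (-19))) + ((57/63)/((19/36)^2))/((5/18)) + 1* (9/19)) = 12.17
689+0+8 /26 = 8961 /13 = 689.31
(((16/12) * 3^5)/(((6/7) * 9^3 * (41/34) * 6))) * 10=2380/3321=0.72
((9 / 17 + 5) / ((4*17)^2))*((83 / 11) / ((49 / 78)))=152139 / 10592428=0.01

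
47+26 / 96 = 2269 / 48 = 47.27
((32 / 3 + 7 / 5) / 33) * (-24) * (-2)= 2896 / 165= 17.55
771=771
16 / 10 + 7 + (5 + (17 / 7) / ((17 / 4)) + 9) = 811 / 35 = 23.17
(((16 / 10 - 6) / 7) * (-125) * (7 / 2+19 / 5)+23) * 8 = 33408 / 7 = 4772.57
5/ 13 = 0.38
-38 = -38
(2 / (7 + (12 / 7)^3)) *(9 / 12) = 1029 / 8258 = 0.12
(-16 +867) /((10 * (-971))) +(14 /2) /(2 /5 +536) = -485633 /6510555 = -0.07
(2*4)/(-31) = -8/31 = -0.26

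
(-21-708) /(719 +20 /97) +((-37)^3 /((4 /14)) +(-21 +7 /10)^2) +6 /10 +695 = -1229076327203 /6976300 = -176178.82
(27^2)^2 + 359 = 531800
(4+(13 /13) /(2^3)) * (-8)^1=-33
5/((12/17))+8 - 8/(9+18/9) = 1895/132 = 14.36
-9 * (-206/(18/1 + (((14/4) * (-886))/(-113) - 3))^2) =11836863/11500808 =1.03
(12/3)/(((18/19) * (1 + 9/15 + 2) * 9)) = 95/729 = 0.13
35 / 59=0.59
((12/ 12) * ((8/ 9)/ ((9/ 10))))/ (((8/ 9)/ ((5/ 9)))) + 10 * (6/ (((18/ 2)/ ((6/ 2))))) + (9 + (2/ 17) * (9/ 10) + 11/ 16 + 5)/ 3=2814413/ 110160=25.55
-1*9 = -9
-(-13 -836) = 849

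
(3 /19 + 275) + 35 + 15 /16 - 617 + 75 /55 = -1018385 /3344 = -304.54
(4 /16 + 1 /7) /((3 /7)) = 11 /12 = 0.92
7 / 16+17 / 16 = 3 / 2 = 1.50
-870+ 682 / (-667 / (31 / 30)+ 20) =-8445221 / 9695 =-871.09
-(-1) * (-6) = -6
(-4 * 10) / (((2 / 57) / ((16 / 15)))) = -1216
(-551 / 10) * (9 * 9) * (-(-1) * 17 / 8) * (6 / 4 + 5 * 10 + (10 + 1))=-18968175 / 32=-592755.47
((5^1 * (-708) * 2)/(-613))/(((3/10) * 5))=4720/613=7.70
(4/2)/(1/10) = 20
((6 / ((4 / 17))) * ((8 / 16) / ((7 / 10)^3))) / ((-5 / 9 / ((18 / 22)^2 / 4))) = -929475 / 83006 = -11.20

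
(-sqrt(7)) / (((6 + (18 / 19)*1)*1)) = -0.38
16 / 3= 5.33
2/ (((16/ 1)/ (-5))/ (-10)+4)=25/ 54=0.46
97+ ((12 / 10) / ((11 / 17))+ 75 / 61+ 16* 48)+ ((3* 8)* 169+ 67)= 16745087 / 3355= 4991.08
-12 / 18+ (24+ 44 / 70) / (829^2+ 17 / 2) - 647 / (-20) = 18290478881 / 577289580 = 31.68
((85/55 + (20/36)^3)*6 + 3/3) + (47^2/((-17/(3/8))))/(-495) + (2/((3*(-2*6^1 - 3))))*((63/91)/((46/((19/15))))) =30975665911/2717371800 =11.40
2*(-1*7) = -14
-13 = -13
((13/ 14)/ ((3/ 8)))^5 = 380204032/ 4084101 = 93.09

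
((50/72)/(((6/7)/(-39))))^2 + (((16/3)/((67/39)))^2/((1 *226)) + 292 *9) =9536126267777/2629620288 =3626.43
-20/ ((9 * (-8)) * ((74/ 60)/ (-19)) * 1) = -475/ 111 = -4.28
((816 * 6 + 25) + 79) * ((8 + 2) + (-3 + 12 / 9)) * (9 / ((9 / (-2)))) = -250000 / 3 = -83333.33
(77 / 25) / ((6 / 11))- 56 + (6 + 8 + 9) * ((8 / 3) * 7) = 18949 / 50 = 378.98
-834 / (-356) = 2.34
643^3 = 265847707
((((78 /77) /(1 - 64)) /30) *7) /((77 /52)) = -676 /266805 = -0.00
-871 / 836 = -1.04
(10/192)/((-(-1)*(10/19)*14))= 0.01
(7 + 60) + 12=79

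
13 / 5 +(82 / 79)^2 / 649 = 52688937 / 20252045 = 2.60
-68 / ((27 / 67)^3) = -20451884 / 19683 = -1039.06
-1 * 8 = -8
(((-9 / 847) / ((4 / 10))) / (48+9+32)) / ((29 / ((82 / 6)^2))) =-8405 / 4372214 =-0.00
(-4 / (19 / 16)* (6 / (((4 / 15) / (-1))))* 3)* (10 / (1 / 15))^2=97200000 / 19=5115789.47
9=9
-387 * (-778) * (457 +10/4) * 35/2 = 4842215595/2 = 2421107797.50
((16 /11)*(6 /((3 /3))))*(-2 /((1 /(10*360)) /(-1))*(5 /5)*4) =251345.45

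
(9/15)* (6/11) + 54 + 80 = 7388/55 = 134.33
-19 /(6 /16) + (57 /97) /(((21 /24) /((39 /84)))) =-718010 /14259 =-50.35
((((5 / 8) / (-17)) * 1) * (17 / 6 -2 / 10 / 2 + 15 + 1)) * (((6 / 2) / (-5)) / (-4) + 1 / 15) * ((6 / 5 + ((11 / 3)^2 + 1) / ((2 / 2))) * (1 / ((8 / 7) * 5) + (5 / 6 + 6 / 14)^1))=-2852993 / 850500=-3.35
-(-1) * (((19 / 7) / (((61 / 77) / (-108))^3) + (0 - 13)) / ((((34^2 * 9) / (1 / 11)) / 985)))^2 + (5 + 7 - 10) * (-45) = 2364134047337588939902490211985 / 674784452253388782096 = 3503539596.15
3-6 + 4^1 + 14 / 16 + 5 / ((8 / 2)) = 25 / 8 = 3.12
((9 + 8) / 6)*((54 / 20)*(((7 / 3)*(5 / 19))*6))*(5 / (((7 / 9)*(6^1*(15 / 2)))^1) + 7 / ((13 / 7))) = 110.26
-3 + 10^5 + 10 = 100007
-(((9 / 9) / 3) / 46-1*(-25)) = -3451 / 138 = -25.01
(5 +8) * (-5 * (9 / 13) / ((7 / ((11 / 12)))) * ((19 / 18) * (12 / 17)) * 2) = -1045 / 119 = -8.78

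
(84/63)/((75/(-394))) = -1576/225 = -7.00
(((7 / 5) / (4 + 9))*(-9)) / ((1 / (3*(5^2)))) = -945 / 13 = -72.69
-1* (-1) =1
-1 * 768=-768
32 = 32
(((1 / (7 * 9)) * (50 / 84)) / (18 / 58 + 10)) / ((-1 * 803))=-725 / 635296662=-0.00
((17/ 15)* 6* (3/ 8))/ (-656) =-51/ 13120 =-0.00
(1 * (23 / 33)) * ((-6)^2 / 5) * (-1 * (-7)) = 1932 / 55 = 35.13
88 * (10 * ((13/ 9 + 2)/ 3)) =27280/ 27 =1010.37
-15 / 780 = -1 / 52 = -0.02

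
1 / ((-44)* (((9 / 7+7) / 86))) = -301 / 1276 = -0.24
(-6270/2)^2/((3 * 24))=1092025/8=136503.12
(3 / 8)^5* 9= 2187 / 32768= 0.07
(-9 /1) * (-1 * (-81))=-729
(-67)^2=4489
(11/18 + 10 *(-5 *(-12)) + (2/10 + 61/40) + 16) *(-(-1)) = 222601/360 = 618.34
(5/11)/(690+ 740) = 1/3146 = 0.00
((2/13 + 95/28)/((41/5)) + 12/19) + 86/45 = 37963801/12760020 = 2.98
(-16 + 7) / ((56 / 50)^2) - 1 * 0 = -5625 / 784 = -7.17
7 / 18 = 0.39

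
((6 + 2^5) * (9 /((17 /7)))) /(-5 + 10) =28.16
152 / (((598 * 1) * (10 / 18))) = 684 / 1495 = 0.46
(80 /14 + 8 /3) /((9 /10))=9.31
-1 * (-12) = 12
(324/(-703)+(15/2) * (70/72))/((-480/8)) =-115249/1012320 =-0.11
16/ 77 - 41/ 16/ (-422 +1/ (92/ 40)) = 2554787/ 11945472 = 0.21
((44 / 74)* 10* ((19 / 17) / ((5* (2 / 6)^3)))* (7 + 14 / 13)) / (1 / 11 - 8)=-8690220 / 237133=-36.65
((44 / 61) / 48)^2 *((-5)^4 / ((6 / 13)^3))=166148125 / 115737984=1.44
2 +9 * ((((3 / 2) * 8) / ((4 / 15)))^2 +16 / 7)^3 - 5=25720624527810 / 343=74987243521.31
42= 42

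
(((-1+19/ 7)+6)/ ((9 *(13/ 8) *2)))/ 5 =24/ 455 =0.05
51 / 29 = 1.76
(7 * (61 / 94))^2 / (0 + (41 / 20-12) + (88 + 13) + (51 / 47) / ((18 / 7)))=2734935 / 12123697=0.23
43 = 43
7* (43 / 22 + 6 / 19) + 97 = 47189 / 418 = 112.89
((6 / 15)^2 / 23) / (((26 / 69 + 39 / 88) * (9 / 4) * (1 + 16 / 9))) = 4224 / 3111875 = 0.00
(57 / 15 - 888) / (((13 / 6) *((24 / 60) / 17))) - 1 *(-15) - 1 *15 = -225471 / 13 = -17343.92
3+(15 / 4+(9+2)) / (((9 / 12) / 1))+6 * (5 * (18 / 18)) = 158 / 3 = 52.67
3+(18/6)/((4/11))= 45/4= 11.25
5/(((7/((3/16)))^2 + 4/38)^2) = 146205/56812629316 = 0.00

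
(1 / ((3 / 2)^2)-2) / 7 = -2 / 9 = -0.22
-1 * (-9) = 9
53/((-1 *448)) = -53/448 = -0.12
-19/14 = -1.36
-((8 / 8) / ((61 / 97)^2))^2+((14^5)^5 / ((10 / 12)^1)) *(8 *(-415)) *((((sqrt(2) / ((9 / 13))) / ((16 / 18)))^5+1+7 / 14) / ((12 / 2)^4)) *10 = -1692800591997914282105760826695680 *sqrt(2) / 27 - 258564161346486029364684837265468138889 / 124612569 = -90740928013886511017704510000000.00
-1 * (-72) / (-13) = -72 / 13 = -5.54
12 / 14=6 / 7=0.86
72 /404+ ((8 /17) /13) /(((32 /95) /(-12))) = -24807 /22321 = -1.11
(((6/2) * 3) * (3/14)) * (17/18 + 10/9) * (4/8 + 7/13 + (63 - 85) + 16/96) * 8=-60014/91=-659.49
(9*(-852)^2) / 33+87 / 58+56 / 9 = 39200345 / 198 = 197981.54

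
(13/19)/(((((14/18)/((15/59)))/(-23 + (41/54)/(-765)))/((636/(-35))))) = 68912402/737205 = 93.48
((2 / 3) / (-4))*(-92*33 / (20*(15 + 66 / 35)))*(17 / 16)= 30107 / 18912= 1.59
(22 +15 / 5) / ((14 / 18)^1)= 225 / 7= 32.14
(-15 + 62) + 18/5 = 253/5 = 50.60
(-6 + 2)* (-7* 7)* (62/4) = 3038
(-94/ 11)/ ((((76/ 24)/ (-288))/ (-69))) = -53625.88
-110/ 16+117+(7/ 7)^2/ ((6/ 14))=2699/ 24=112.46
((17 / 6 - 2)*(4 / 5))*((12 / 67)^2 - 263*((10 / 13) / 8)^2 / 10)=-5124283 / 36414768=-0.14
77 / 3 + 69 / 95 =7522 / 285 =26.39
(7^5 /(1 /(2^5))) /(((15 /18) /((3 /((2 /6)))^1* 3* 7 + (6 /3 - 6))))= 119396928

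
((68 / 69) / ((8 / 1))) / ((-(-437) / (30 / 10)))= 17 / 20102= 0.00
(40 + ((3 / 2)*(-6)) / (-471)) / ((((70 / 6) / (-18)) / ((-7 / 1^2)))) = 339282 / 785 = 432.21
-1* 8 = -8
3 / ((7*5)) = 3 / 35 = 0.09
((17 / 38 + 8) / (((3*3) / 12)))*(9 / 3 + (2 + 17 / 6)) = 5029 / 57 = 88.23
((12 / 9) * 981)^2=1710864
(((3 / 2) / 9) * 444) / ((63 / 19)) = 1406 / 63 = 22.32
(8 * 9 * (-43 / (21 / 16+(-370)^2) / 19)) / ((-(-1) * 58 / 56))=-0.00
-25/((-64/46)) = 575/32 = 17.97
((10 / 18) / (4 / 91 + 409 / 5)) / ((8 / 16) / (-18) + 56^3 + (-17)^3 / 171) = 172900 / 4472466200847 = 0.00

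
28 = 28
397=397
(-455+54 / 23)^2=108388921 / 529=204893.99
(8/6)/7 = 4/21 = 0.19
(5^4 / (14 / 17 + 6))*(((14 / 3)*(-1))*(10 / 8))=-371875 / 696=-534.30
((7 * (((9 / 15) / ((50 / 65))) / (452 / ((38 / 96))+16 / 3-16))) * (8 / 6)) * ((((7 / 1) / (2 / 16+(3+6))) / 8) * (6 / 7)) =1197 / 2263000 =0.00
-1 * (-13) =13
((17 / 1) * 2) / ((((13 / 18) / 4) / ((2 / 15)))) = 25.11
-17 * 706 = -12002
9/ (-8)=-9/ 8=-1.12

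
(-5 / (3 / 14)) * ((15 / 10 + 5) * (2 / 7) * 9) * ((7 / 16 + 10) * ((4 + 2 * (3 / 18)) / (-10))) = 28223 / 16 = 1763.94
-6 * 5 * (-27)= 810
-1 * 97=-97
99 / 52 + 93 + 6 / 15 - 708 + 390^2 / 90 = 280099 / 260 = 1077.30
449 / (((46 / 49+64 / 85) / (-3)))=-5610255 / 7046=-796.23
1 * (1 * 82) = 82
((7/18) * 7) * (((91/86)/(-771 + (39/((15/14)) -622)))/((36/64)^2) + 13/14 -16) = -4985730239/121500972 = -41.03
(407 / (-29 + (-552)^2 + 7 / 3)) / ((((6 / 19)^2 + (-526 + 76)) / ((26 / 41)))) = -1910051 / 1014419220528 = -0.00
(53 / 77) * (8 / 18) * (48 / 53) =64 / 231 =0.28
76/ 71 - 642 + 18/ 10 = -226891/ 355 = -639.13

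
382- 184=198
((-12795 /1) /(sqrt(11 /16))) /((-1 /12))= 614160 * sqrt(11) /11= 185176.21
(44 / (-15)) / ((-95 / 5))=44 / 285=0.15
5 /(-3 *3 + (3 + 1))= -1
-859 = -859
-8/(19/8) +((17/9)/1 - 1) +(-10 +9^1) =-595/171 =-3.48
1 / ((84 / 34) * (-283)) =-17 / 11886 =-0.00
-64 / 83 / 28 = -16 / 581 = -0.03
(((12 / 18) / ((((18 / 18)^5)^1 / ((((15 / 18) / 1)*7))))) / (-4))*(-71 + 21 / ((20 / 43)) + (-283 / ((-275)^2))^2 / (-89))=25.13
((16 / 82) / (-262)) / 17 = -4 / 91307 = -0.00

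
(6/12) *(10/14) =5/14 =0.36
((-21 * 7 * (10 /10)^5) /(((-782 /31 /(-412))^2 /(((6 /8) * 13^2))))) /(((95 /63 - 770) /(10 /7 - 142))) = -909132.72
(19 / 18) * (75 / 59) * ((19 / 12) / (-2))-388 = -3305473 / 8496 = -389.06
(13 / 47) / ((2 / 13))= 169 / 94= 1.80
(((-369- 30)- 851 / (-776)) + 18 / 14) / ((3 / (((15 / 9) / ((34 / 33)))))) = -6970205 / 32592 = -213.86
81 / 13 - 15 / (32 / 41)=-5403 / 416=-12.99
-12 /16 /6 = -1 /8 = -0.12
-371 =-371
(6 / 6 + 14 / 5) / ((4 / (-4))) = -19 / 5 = -3.80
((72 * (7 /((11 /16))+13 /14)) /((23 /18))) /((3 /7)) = 369576 /253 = 1460.77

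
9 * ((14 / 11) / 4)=63 / 22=2.86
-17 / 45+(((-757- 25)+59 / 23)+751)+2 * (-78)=-191281 / 1035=-184.81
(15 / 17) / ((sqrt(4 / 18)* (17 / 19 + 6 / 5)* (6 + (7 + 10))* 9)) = 475* sqrt(2) / 155618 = 0.00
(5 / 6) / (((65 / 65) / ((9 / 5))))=3 / 2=1.50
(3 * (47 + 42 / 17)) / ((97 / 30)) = 75690 / 1649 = 45.90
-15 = -15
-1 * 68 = -68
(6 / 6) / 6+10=61 / 6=10.17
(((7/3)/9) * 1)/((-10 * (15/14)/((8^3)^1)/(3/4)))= -6272/675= -9.29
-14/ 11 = -1.27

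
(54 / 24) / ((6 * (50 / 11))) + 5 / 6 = 1099 / 1200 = 0.92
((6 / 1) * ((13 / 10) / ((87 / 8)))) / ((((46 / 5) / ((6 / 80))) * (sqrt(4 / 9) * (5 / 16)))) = 0.03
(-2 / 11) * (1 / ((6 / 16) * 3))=-16 / 99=-0.16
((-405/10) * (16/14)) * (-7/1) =324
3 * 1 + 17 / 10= 47 / 10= 4.70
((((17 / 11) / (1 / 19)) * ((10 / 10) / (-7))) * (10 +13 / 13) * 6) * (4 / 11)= -100.68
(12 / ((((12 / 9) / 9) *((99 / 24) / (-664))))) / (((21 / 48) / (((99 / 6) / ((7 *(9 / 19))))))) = -7266816 / 49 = -148302.37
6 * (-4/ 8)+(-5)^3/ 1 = -128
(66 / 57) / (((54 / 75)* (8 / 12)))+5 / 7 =2495 / 798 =3.13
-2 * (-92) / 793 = 184 / 793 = 0.23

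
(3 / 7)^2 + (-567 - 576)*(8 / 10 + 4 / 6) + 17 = -406508 / 245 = -1659.22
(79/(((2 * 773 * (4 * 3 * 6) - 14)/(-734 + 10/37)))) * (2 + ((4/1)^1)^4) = -25151388/187183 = -134.37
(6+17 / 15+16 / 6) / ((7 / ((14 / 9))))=98 / 45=2.18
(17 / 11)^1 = 17 / 11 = 1.55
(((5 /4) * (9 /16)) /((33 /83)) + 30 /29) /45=3815 /61248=0.06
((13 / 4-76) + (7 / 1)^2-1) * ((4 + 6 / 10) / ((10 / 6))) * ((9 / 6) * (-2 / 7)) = 20493 / 700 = 29.28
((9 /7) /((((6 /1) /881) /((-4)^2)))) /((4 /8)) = 42288 /7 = 6041.14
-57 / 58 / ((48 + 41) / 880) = -25080 / 2581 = -9.72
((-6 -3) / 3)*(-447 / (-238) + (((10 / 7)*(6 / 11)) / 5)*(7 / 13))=-5.89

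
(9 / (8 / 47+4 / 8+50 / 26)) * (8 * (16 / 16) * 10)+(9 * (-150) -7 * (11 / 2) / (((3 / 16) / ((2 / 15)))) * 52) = -355942766 / 142605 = -2496.00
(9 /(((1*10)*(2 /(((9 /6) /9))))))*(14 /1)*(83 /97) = 1743 /1940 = 0.90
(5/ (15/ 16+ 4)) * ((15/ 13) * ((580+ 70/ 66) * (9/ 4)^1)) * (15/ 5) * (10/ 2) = 22914.27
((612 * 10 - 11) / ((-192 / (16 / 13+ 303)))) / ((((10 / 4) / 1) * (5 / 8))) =-4832219 / 780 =-6195.15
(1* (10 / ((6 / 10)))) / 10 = 5 / 3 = 1.67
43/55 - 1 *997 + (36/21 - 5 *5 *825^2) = -6551398509/385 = -17016619.50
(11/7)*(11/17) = 121/119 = 1.02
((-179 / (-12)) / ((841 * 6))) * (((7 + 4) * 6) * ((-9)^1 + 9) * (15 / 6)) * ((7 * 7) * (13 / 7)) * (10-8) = 0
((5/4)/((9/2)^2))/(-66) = -5/5346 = -0.00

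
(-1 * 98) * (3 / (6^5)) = -49 / 1296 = -0.04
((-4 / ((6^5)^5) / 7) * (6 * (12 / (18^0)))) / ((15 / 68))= -17 / 2591302294394634240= -0.00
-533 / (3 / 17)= -9061 / 3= -3020.33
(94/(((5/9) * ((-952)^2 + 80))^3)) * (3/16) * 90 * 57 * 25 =1952991/110314580728004608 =0.00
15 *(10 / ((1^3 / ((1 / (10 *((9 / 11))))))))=55 / 3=18.33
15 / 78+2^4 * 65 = 27045 / 26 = 1040.19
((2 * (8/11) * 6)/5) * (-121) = -1056/5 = -211.20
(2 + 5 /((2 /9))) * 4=98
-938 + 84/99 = -937.15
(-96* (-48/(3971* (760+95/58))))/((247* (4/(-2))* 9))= -14848/43328474475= -0.00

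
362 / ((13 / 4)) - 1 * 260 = -1932 / 13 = -148.62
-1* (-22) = 22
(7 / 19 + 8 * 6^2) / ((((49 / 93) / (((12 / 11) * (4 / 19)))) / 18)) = 440248608 / 194579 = 2262.57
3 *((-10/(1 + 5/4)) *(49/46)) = -980/69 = -14.20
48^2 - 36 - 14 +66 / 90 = 33821 / 15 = 2254.73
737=737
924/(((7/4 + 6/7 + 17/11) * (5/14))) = 3984288/6395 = 623.03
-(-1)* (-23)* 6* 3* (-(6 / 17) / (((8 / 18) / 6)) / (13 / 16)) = 536544 / 221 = 2427.80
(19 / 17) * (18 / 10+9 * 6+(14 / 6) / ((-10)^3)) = 3180467 / 51000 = 62.36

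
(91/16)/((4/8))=91/8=11.38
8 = 8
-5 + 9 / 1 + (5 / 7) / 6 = 173 / 42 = 4.12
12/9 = 4/3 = 1.33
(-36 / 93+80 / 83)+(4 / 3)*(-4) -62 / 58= -1304053 / 223851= -5.83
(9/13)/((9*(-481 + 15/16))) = -16/99853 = -0.00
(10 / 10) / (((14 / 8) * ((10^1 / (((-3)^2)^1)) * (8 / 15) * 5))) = 27 / 140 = 0.19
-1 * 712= -712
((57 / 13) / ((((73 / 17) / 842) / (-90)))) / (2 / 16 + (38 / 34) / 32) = -13315455360 / 27521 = -483828.91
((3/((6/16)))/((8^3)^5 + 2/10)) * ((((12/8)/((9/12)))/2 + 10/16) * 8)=40/13532450803397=0.00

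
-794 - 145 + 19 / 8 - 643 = -12637 / 8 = -1579.62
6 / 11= 0.55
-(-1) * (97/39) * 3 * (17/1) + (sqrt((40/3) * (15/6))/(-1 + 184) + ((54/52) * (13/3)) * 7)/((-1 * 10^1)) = 32161/260 -sqrt(3)/549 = 123.69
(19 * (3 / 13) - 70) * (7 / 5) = -5971 / 65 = -91.86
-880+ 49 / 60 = -52751 / 60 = -879.18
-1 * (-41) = 41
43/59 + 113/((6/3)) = 6753/118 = 57.23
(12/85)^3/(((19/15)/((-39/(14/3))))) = -303264/16335725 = -0.02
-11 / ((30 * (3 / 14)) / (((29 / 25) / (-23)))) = 2233 / 25875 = 0.09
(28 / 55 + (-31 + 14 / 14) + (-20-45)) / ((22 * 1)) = -5197 / 1210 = -4.30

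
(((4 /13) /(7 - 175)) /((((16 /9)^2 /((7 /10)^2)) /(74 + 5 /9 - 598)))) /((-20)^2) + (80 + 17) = 25825378931 /266240000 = 97.00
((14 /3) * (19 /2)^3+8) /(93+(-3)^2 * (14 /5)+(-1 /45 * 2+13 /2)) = 721635 /22438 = 32.16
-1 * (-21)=21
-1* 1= -1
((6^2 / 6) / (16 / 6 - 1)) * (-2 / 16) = -9 / 20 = -0.45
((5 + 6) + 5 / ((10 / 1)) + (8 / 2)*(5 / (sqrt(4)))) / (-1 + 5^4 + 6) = 43 / 1260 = 0.03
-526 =-526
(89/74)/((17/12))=0.85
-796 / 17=-46.82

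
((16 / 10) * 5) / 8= 1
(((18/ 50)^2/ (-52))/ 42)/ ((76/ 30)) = -81/ 3458000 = -0.00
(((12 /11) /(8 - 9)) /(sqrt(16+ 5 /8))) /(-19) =24 * sqrt(266) /27797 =0.01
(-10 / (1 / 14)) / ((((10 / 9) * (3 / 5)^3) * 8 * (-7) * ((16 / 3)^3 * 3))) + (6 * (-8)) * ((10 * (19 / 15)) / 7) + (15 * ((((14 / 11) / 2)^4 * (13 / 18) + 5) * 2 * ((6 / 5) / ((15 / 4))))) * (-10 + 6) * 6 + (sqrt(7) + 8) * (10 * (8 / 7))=-1144.46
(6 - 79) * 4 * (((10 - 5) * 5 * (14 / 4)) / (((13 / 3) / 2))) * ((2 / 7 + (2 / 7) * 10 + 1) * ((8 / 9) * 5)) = -217128.21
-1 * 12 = -12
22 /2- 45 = -34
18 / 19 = 0.95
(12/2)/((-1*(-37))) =6/37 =0.16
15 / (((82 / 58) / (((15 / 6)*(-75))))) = -163125 / 82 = -1989.33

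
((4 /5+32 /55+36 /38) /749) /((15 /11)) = 2434 /1067325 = 0.00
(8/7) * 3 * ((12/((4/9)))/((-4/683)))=-110646/7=-15806.57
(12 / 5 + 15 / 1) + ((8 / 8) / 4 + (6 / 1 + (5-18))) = 213 / 20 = 10.65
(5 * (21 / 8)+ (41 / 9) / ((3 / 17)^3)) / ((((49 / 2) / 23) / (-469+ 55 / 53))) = -466904061317 / 1262142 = -369929.90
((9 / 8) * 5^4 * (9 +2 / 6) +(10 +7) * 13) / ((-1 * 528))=-13567 / 1056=-12.85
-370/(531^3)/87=-370/13025752317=-0.00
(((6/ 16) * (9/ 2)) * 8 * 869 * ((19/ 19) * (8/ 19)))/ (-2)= -46926/ 19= -2469.79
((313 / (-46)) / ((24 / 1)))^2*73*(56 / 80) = 50062159 / 12188160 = 4.11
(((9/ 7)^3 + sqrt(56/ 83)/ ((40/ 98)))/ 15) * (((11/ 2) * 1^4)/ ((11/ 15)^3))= 2205 * sqrt(1162)/ 40172 + 164025/ 83006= 3.85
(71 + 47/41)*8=23664/41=577.17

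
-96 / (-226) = 48 / 113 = 0.42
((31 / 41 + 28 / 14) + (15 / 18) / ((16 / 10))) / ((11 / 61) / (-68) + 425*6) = 6687613 / 5204075388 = 0.00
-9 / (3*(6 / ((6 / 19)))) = -3 / 19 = -0.16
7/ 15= 0.47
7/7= 1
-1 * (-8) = 8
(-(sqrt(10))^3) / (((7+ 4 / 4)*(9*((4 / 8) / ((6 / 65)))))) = -sqrt(10) / 39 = -0.08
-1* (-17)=17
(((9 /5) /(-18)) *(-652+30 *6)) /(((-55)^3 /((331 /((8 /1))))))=-19529 /1663750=-0.01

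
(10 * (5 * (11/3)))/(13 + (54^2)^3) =550/74384733927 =0.00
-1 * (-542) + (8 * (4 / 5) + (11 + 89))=3242 / 5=648.40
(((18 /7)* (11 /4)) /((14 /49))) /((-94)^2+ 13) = 99 /35396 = 0.00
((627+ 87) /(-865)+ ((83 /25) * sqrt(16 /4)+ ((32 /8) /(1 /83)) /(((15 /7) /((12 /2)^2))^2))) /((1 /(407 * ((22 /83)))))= 3628998572056 /358975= 10109335.11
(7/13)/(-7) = -1/13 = -0.08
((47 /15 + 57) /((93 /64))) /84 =14432 /29295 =0.49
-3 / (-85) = 3 / 85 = 0.04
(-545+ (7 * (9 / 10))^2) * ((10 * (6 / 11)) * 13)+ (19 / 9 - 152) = -17810576 / 495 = -35980.96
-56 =-56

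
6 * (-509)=-3054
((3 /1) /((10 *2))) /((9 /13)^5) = 371293 /393660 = 0.94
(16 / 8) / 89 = 2 / 89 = 0.02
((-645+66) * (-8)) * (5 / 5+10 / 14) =55584 / 7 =7940.57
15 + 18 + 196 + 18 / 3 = 235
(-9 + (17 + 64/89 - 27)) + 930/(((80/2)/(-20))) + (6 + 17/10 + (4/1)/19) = -8038513/16910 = -475.37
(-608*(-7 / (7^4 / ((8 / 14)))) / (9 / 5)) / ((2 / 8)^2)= 194560 / 21609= 9.00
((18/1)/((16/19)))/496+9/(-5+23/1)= 2155/3968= 0.54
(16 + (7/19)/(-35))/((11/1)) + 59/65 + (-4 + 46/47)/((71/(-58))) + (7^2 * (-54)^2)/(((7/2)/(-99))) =-2580522984594/638495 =-4041571.17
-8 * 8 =-64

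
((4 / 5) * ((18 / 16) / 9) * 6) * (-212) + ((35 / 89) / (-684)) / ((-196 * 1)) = -1084079783 / 8522640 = -127.20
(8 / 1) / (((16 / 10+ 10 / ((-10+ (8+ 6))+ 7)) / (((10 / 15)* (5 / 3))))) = 2200 / 621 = 3.54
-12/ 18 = -2/ 3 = -0.67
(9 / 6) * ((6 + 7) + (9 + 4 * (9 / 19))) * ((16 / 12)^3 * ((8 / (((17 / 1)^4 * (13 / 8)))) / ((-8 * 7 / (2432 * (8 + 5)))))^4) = 109563642103413604352 / 1051519695241285361005929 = 0.00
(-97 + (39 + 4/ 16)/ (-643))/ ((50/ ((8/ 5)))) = -249641/ 80375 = -3.11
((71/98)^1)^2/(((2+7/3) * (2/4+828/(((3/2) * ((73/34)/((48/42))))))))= 1103979/2682525482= 0.00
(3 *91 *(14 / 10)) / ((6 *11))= 637 / 110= 5.79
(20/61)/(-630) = -2/3843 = -0.00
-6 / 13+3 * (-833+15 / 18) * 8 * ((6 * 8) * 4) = -49850118 / 13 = -3834624.46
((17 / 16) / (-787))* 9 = -153 / 12592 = -0.01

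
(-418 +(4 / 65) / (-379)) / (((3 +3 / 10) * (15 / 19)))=-130434164 / 812955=-160.44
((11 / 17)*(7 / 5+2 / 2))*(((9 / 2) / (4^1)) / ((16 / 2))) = 297 / 1360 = 0.22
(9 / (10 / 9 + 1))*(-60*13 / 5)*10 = -126360 / 19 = -6650.53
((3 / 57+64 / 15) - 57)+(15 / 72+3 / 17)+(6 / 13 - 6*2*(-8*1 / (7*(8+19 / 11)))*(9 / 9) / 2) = -6432185271 / 125802040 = -51.13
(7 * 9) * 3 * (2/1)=378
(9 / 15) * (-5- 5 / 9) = -10 / 3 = -3.33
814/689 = 1.18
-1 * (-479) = 479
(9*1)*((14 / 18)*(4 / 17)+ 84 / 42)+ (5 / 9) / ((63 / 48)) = 64486 / 3213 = 20.07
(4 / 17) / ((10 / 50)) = 20 / 17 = 1.18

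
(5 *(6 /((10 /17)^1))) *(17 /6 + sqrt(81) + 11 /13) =646.65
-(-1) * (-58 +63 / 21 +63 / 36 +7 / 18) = -52.86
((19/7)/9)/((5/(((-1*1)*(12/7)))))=-76/735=-0.10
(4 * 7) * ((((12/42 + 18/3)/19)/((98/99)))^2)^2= 90010151567424/257687198474503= 0.35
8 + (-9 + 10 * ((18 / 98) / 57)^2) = -866671 / 866761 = -1.00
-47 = -47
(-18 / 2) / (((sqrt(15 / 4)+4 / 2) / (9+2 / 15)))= -3288 / 5+822 * sqrt(15) / 5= -20.88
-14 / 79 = -0.18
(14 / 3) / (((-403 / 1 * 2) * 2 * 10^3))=-7 / 2418000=-0.00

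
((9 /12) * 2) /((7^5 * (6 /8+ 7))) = 6 /521017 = 0.00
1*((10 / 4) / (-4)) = -5 / 8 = -0.62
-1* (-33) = 33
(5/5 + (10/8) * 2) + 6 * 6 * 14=1015/2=507.50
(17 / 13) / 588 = 17 / 7644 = 0.00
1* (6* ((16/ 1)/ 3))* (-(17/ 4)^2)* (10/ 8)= -1445/ 2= -722.50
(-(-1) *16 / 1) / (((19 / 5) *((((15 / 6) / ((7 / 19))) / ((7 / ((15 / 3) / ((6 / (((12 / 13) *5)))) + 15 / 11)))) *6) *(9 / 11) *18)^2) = 23763455716 / 4271097607713225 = 0.00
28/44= 7/11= 0.64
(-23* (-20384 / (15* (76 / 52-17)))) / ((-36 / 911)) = 50901.88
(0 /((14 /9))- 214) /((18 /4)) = -428 /9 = -47.56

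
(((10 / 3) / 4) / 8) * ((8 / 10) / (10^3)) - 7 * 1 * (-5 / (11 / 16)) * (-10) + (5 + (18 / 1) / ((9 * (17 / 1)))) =-503.97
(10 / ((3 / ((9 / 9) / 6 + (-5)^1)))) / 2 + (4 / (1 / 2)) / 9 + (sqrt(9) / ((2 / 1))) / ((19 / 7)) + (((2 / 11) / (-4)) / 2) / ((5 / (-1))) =-82883 / 12540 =-6.61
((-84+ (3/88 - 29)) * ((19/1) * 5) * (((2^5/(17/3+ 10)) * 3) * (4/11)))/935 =-27198576/1063469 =-25.58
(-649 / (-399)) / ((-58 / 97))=-62953 / 23142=-2.72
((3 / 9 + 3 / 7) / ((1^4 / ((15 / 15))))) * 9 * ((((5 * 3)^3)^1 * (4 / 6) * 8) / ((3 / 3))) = 123428.57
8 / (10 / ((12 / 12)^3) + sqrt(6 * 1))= 0.64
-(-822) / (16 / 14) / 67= 2877 / 268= 10.74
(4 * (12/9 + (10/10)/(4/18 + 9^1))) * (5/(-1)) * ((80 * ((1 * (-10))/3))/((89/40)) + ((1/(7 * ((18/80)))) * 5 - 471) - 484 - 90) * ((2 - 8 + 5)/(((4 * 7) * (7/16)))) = -187068150800/68411007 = -2734.47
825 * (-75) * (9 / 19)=-556875 / 19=-29309.21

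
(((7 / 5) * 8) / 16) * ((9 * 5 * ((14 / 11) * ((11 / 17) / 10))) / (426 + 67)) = 441 / 83810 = 0.01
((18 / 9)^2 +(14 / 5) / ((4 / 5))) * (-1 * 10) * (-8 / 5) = 120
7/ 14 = 1/ 2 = 0.50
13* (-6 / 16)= -39 / 8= -4.88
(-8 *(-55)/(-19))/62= -0.37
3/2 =1.50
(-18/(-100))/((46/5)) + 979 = 450349/460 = 979.02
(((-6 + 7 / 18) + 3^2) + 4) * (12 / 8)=133 / 12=11.08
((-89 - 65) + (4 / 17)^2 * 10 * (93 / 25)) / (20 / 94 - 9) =10319038 / 596785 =17.29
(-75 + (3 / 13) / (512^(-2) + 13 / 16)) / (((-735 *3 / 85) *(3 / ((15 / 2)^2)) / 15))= 25860217875 / 31923892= 810.06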